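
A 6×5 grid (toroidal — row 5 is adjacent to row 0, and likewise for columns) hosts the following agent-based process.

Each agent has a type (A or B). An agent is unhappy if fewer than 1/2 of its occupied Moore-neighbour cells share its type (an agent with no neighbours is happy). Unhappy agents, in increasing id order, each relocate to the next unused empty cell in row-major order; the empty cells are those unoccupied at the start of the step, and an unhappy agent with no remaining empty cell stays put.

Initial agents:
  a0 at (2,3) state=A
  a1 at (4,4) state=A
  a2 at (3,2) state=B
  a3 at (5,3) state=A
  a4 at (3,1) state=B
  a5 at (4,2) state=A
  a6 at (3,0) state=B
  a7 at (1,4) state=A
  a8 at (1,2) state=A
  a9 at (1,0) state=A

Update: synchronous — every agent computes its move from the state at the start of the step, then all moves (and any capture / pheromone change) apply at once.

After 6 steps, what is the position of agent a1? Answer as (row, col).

(4, 4)

t=1: a0@(2,3):A a1@(4,4):A a2@(0,0):B a3@(5,3):A a4@(3,1):B a5@(0,1):A a6@(3,0):B a7@(1,4):A a8@(1,2):A a9@(1,0):A
t=2: a0@(2,3):A a1@(4,4):A a2@(0,2):B a3@(5,3):A a4@(3,1):B a5@(0,1):A a6@(3,0):B a7@(1,4):A a8@(1,2):A a9@(1,0):A
t=3: a0@(2,3):A a1@(4,4):A a2@(0,0):B a3@(5,3):A a4@(3,1):B a5@(0,1):A a6@(3,0):B a7@(1,4):A a8@(1,2):A a9@(1,0):A
t=4: a0@(2,3):A a1@(4,4):A a2@(0,2):B a3@(5,3):A a4@(3,1):B a5@(0,1):A a6@(3,0):B a7@(1,4):A a8@(1,2):A a9@(1,0):A
t=5: a0@(2,3):A a1@(4,4):A a2@(0,0):B a3@(5,3):A a4@(3,1):B a5@(0,1):A a6@(3,0):B a7@(1,4):A a8@(1,2):A a9@(1,0):A
t=6: a0@(2,3):A a1@(4,4):A a2@(0,2):B a3@(5,3):A a4@(3,1):B a5@(0,1):A a6@(3,0):B a7@(1,4):A a8@(1,2):A a9@(1,0):A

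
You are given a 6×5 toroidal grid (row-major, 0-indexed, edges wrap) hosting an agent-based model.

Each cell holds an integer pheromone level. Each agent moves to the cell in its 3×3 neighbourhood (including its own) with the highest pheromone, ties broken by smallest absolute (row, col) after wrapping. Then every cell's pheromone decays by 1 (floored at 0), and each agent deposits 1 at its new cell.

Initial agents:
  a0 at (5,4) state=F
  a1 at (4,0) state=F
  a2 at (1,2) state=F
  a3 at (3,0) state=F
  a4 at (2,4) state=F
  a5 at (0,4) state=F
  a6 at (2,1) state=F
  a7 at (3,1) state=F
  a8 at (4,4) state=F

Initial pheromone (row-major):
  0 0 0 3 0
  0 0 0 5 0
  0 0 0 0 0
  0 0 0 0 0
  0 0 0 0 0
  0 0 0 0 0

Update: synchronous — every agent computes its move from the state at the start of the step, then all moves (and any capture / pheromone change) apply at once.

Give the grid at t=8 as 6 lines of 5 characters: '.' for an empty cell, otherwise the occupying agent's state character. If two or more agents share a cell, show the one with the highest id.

t=1: a0@(0,3) a1@(3,0) a2@(1,3) a3@(2,0) a4@(1,3) a5@(1,3) a6@(1,0) a7@(2,0) a8@(3,0) | pheromone: 0 0 0 3 0 / 1 0 0 7 0 / 2 0 0 0 0 / 2 0 0 0 0 / 0 0 0 0 0 / 0 0 0 0 0
t=2: a0@(1,3) a1@(2,0) a2@(1,3) a3@(2,0) a4@(1,3) a5@(1,3) a6@(2,0) a7@(2,0) a8@(2,0) | pheromone: 0 0 0 2 0 / 0 0 0 10 0 / 6 0 0 0 0 / 1 0 0 0 0 / 0 0 0 0 0 / 0 0 0 0 0
t=3: a0@(1,3) a1@(2,0) a2@(1,3) a3@(2,0) a4@(1,3) a5@(1,3) a6@(2,0) a7@(2,0) a8@(2,0) | pheromone: 0 0 0 1 0 / 0 0 0 13 0 / 10 0 0 0 0 / 0 0 0 0 0 / 0 0 0 0 0 / 0 0 0 0 0
t=4: a0@(1,3) a1@(2,0) a2@(1,3) a3@(2,0) a4@(1,3) a5@(1,3) a6@(2,0) a7@(2,0) a8@(2,0) | pheromone: 0 0 0 0 0 / 0 0 0 16 0 / 14 0 0 0 0 / 0 0 0 0 0 / 0 0 0 0 0 / 0 0 0 0 0
t=5: a0@(1,3) a1@(2,0) a2@(1,3) a3@(2,0) a4@(1,3) a5@(1,3) a6@(2,0) a7@(2,0) a8@(2,0) | pheromone: 0 0 0 0 0 / 0 0 0 19 0 / 18 0 0 0 0 / 0 0 0 0 0 / 0 0 0 0 0 / 0 0 0 0 0
t=6: a0@(1,3) a1@(2,0) a2@(1,3) a3@(2,0) a4@(1,3) a5@(1,3) a6@(2,0) a7@(2,0) a8@(2,0) | pheromone: 0 0 0 0 0 / 0 0 0 22 0 / 22 0 0 0 0 / 0 0 0 0 0 / 0 0 0 0 0 / 0 0 0 0 0
t=7: a0@(1,3) a1@(2,0) a2@(1,3) a3@(2,0) a4@(1,3) a5@(1,3) a6@(2,0) a7@(2,0) a8@(2,0) | pheromone: 0 0 0 0 0 / 0 0 0 25 0 / 26 0 0 0 0 / 0 0 0 0 0 / 0 0 0 0 0 / 0 0 0 0 0
t=8: a0@(1,3) a1@(2,0) a2@(1,3) a3@(2,0) a4@(1,3) a5@(1,3) a6@(2,0) a7@(2,0) a8@(2,0) | pheromone: 0 0 0 0 0 / 0 0 0 28 0 / 30 0 0 0 0 / 0 0 0 0 0 / 0 0 0 0 0 / 0 0 0 0 0

.....
...F.
F....
.....
.....
.....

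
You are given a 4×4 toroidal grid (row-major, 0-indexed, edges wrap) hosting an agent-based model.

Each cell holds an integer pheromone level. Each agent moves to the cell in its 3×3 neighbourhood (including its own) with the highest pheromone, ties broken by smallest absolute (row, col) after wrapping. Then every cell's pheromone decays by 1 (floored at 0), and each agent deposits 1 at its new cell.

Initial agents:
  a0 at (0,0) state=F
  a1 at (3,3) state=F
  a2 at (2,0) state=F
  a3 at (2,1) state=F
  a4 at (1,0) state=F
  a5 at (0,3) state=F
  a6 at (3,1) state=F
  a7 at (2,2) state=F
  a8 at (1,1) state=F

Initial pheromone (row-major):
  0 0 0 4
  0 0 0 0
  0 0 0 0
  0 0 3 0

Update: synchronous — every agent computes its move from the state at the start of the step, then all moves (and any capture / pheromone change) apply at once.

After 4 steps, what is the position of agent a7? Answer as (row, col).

t=1: a0@(0,3) a1@(0,3) a2@(1,0) a3@(3,2) a4@(0,3) a5@(0,3) a6@(3,2) a7@(3,2) a8@(0,0) | pheromone: 1 0 0 7 / 1 0 0 0 / 0 0 0 0 / 0 0 5 0
t=2: a0@(0,3) a1@(0,3) a2@(0,3) a3@(0,3) a4@(0,3) a5@(0,3) a6@(0,3) a7@(0,3) a8@(0,3) | pheromone: 0 0 0 15 / 0 0 0 0 / 0 0 0 0 / 0 0 4 0
t=3: a0@(0,3) a1@(0,3) a2@(0,3) a3@(0,3) a4@(0,3) a5@(0,3) a6@(0,3) a7@(0,3) a8@(0,3) | pheromone: 0 0 0 23 / 0 0 0 0 / 0 0 0 0 / 0 0 3 0
t=4: a0@(0,3) a1@(0,3) a2@(0,3) a3@(0,3) a4@(0,3) a5@(0,3) a6@(0,3) a7@(0,3) a8@(0,3) | pheromone: 0 0 0 31 / 0 0 0 0 / 0 0 0 0 / 0 0 2 0

(0, 3)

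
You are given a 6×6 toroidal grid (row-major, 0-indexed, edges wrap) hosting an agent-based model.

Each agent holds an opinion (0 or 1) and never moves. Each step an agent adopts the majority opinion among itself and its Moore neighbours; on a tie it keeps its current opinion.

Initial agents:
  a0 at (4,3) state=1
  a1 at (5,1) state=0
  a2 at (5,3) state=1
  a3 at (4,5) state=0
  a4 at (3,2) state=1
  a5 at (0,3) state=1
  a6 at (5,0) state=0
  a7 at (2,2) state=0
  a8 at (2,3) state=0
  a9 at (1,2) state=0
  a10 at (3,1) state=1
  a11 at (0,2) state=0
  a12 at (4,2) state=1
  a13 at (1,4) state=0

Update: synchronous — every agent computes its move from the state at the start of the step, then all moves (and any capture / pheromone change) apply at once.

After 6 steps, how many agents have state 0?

t=1: a0@(4,3):1 a1@(5,1):0 a2@(5,3):1 a3@(4,5):0 a4@(3,2):1 a5@(0,3):0 a6@(5,0):0 a7@(2,2):0 a8@(2,3):0 a9@(1,2):0 a10@(3,1):1 a11@(0,2):0 a12@(4,2):1 a13@(1,4):0
t=2: (unchanged — steady state)

9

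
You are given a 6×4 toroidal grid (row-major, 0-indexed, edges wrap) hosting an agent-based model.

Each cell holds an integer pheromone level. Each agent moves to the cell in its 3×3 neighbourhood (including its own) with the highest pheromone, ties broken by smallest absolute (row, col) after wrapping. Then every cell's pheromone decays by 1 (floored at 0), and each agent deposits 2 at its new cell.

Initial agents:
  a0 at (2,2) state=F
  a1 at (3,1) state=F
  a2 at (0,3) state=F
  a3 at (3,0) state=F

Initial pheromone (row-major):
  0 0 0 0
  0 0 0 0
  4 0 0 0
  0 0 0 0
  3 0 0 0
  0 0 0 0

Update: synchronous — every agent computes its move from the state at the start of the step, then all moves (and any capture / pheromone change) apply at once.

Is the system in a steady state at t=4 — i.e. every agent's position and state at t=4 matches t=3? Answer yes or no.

t=1: a0@(1,1) a1@(2,0) a2@(0,0) a3@(2,0) | pheromone: 2 0 0 0 / 0 2 0 0 / 7 0 0 0 / 0 0 0 0 / 2 0 0 0 / 0 0 0 0
t=2: a0@(2,0) a1@(2,0) a2@(0,0) a3@(2,0) | pheromone: 3 0 0 0 / 0 1 0 0 / 12 0 0 0 / 0 0 0 0 / 1 0 0 0 / 0 0 0 0
t=3: a0@(2,0) a1@(2,0) a2@(0,0) a3@(2,0) | pheromone: 4 0 0 0 / 0 0 0 0 / 17 0 0 0 / 0 0 0 0 / 0 0 0 0 / 0 0 0 0
t=4: a0@(2,0) a1@(2,0) a2@(0,0) a3@(2,0) | pheromone: 5 0 0 0 / 0 0 0 0 / 22 0 0 0 / 0 0 0 0 / 0 0 0 0 / 0 0 0 0

yes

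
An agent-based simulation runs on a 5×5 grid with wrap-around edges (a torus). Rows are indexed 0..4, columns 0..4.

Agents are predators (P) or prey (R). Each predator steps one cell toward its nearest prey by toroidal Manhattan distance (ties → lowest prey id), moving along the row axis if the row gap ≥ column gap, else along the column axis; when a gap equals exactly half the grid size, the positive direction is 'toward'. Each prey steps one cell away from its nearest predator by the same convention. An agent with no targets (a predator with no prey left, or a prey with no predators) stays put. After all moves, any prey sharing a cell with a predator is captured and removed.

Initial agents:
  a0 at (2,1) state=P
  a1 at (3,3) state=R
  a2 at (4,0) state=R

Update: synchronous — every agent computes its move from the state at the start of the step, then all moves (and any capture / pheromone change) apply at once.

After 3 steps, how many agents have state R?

t=1: a0@(2,2):P a1@(3,4):R a2@(0,0):R
t=2: a0@(2,3):P a1@(3,0):R a2@(4,0):R
t=3: a0@(2,4):P a1@(3,1):R a2@(0,0):R

2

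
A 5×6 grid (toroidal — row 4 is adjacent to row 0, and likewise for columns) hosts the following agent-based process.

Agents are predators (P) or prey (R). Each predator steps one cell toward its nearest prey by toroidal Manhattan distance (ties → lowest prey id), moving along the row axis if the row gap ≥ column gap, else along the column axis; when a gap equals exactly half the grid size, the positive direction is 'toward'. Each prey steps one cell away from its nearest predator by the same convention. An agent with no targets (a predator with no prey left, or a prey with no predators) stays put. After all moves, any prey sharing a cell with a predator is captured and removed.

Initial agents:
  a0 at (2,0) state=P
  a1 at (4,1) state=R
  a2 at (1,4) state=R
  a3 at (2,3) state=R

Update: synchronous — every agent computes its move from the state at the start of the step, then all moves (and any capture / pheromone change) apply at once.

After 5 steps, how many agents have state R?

t=1: a0@(3,0):P a1@(0,1):R a2@(1,3):R a3@(2,2):R
t=2: a0@(4,0):P a1@(1,1):R a2@(1,2):R a3@(2,3):R
t=3: a0@(0,0):P a1@(2,1):R a2@(2,2):R a3@(2,2):R
t=4: a0@(1,0):P a1@(3,1):R a2@(3,2):R a3@(3,2):R
t=5: a0@(2,0):P a1@(4,1):R a2@(4,2):R a3@(4,2):R

3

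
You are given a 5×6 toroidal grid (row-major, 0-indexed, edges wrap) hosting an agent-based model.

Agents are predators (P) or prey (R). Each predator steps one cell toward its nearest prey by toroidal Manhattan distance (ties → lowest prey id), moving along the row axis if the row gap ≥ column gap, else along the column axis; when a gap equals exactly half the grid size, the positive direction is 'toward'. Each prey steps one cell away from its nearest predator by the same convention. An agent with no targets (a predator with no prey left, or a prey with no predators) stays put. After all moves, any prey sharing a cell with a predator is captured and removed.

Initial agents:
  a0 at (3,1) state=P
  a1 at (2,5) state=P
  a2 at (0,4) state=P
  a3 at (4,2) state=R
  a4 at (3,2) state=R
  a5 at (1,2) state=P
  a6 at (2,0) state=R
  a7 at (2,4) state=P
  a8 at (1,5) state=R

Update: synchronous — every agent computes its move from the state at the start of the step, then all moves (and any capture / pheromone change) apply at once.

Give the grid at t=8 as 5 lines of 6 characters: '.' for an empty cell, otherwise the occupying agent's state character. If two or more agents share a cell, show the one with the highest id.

t=1: a0@(3,2):P a1@(2,0):P a2@(1,4):P a4@(3,3):R a5@(0,2):P a6@(2,1):R a7@(2,5):P a8@(0,5):R
t=2: a0@(3,3):P a1@(2,1):P a2@(0,4):P a4@(3,4):R a5@(4,2):P a6@(2,2):R a7@(2,0):P a8@(4,5):R
t=3: a0@(3,4):P a1@(2,2):P a2@(4,4):P a4@(3,5):R a5@(3,2):P a6@(2,3):R a7@(2,1):P a8@(3,5):R
t=4: a0@(3,5):P a1@(2,3):P a2@(3,4):P a4@(3,0):R a5@(2,2):P a6@(2,4):R a7@(2,2):P a8@(3,0):R
t=5: a0@(3,0):P a1@(2,4):P a2@(2,4):P a4@(3,1):R a5@(2,3):P a6@(2,5):R a7@(2,3):P a8@(3,1):R
t=6: a0@(3,1):P a1@(2,5):P a2@(2,5):P a4@(3,2):R a5@(2,4):P a6@(2,0):R a7@(2,4):P a8@(3,2):R
t=7: a0@(3,2):P a1@(2,0):P a2@(2,0):P a4@(3,3):R a5@(2,5):P a6@(2,1):R a7@(2,5):P a8@(3,3):R
t=8: a0@(3,3):P a1@(2,1):P a2@(2,1):P a4@(3,4):R a5@(2,0):P a6@(2,2):R a7@(2,0):P a8@(3,4):R

......
......
PPR...
...PR.
......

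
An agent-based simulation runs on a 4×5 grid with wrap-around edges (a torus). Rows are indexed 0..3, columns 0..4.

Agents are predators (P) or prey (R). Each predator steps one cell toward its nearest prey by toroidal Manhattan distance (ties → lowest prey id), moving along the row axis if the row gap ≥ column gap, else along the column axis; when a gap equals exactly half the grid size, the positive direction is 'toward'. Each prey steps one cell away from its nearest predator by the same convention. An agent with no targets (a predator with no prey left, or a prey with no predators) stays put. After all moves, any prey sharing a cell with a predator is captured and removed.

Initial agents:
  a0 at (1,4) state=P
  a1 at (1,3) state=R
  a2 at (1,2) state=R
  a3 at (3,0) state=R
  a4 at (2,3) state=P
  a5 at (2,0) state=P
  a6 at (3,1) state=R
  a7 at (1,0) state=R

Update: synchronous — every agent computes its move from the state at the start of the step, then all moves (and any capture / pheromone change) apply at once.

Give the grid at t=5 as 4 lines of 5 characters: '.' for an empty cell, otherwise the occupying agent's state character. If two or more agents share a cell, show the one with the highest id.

t=1: a0@(1,3):P a1@(1,2):R a2@(1,1):R a3@(0,0):R a4@(1,3):P a5@(3,0):P a6@(0,1):R a7@(1,1):R
t=2: a0@(1,2):P a1@(1,1):R a2@(1,0):R a3@(1,0):R a4@(1,2):P a5@(0,0):P a6@(1,1):R a7@(1,0):R
t=3: a0@(1,1):P a2@(2,0):R a3@(2,0):R a4@(1,1):P a5@(1,0):P a7@(2,0):R
t=4: a0@(2,1):P a2@(3,0):R a3@(3,0):R a4@(2,1):P a5@(2,0):P a7@(3,0):R
t=5: a0@(3,1):P a2@(0,0):R a3@(0,0):R a4@(3,1):P a5@(3,0):P a7@(0,0):R

R....
.....
.....
PP...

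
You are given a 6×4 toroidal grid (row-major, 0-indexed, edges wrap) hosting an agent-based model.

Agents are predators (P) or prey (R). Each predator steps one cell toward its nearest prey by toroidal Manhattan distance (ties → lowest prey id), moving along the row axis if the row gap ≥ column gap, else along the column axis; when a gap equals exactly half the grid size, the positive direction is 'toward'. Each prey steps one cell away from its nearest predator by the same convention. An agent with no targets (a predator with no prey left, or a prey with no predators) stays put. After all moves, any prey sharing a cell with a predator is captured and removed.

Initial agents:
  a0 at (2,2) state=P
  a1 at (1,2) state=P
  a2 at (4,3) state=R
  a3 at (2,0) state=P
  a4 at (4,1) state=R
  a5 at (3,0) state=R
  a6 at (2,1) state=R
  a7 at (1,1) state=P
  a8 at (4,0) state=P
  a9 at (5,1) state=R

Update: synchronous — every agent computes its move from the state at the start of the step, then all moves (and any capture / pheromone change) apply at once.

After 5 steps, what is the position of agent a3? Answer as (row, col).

(5, 0)

t=1: a0@(2,1):P a1@(2,2):P a2@(4,2):R a3@(3,0):P a4@(4,2):R a5@(4,0):R a6@(2,0):R a7@(2,1):P a8@(4,3):P a9@(4,1):R
t=2: a0@(2,0):P a1@(3,2):P a2@(4,1):R a3@(4,0):P a4@(4,1):R a5@(5,0):R a6@(2,3):R a7@(2,0):P a8@(4,2):P a9@(5,1):R
t=3: a0@(2,3):P a1@(4,2):P a3@(4,1):P a5@(0,0):R a6@(2,2):R a7@(2,3):P a8@(4,1):P a9@(0,1):R
t=4: a0@(2,2):P a1@(3,2):P a3@(5,1):P a5@(5,0):R a6@(2,1):R a7@(2,2):P a8@(5,1):P a9@(1,1):R
t=5: a0@(2,1):P a1@(2,2):P a3@(5,0):P a5@(5,3):R a6@(2,0):R a7@(2,1):P a8@(5,0):P a9@(0,1):R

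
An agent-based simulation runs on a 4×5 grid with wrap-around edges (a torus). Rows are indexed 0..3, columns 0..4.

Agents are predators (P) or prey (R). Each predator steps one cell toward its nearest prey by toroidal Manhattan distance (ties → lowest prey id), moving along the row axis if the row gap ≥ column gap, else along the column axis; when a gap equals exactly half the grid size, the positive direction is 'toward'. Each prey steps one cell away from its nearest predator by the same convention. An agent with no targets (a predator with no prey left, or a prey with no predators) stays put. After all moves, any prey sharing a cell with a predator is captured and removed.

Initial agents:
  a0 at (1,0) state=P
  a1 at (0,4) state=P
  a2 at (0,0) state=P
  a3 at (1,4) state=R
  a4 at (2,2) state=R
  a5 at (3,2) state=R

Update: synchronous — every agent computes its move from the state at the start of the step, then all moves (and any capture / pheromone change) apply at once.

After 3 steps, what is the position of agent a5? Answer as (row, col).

t=1: a0@(1,4):P a1@(1,4):P a2@(1,0):P a3@(1,3):R a4@(2,3):R a5@(3,1):R
t=2: a0@(1,3):P a1@(1,3):P a2@(1,4):P a3@(1,2):R a4@(3,3):R a5@(2,1):R
t=3: a0@(1,2):P a1@(1,2):P a2@(1,3):P a3@(1,1):R a4@(2,3):R a5@(2,0):R

(2, 0)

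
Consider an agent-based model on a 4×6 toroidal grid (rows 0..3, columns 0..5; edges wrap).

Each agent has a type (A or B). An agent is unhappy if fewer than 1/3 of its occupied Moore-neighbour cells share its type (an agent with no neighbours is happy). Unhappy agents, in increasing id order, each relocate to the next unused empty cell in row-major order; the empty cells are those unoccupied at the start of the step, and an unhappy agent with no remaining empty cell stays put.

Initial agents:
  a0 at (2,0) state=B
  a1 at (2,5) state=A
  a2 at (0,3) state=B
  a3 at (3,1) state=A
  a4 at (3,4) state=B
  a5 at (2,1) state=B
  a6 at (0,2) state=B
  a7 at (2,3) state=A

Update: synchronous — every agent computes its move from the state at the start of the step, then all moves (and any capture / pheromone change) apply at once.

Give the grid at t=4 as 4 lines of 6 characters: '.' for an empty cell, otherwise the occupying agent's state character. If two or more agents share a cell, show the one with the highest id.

t=1: a0@(2,0):B a1@(0,0):A a2@(0,3):B a3@(0,1):A a4@(3,4):B a5@(2,1):B a6@(0,2):B a7@(0,4):A
t=2: a0@(2,0):B a1@(0,0):A a2@(0,3):B a3@(0,1):A a4@(3,4):B a5@(2,1):B a6@(0,2):B a7@(0,5):A
t=3: (unchanged — steady state)

AABB.A
......
BB....
....B.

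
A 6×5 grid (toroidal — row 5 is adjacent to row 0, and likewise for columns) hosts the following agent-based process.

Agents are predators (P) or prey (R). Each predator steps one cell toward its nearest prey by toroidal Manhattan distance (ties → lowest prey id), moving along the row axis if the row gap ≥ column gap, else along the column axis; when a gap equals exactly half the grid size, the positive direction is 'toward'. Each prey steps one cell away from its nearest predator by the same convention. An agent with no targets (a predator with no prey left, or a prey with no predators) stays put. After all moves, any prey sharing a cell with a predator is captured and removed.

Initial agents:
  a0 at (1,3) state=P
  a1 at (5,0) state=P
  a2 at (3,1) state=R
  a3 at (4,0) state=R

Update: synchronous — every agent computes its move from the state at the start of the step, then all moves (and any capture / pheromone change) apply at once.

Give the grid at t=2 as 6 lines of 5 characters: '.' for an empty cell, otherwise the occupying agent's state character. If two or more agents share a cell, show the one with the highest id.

t=1: a0@(2,3):P a1@(4,0):P a2@(2,1):R a3@(3,0):R
t=2: a0@(2,2):P a1@(3,0):P a2@(2,0):R a3@(2,0):R

.....
.....
R.P..
P....
.....
.....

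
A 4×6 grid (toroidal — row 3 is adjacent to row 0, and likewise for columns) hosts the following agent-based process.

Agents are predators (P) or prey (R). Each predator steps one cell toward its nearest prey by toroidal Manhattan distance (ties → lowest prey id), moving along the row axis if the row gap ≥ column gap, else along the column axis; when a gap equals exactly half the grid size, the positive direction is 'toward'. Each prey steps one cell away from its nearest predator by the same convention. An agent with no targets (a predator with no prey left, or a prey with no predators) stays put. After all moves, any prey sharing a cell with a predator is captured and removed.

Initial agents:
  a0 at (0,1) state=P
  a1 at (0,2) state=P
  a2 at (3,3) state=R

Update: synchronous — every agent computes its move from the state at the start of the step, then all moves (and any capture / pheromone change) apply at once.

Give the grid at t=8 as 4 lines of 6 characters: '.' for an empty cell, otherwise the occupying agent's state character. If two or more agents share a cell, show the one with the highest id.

......
.PPR..
......
......

t=1: a0@(0,2):P a1@(3,2):P a2@(2,3):R
t=2: a0@(1,2):P a1@(2,2):P a2@(1,3):R
t=3: a0@(1,3):P a1@(1,2):P a2@(1,4):R
t=4: a0@(1,4):P a1@(1,3):P a2@(1,5):R
t=5: a0@(1,5):P a1@(1,4):P a2@(1,0):R
t=6: a0@(1,0):P a1@(1,5):P a2@(1,1):R
t=7: a0@(1,1):P a1@(1,0):P a2@(1,2):R
t=8: a0@(1,2):P a1@(1,1):P a2@(1,3):R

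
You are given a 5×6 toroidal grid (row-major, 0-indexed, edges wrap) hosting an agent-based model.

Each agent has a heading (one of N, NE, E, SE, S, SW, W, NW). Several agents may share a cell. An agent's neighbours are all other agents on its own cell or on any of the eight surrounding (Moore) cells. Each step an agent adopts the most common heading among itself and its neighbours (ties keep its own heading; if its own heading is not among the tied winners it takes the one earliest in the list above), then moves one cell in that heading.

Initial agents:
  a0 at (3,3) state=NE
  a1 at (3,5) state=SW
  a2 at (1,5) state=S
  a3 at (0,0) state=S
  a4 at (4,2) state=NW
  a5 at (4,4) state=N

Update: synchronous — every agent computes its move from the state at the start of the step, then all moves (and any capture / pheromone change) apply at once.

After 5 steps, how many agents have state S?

t=1: a0@(2,4):NE a1@(4,4):SW a2@(2,5):S a3@(1,0):S a4@(3,1):NW a5@(3,4):N
t=2: a0@(1,5):NE a1@(0,3):SW a2@(3,5):S a3@(2,0):S a4@(2,0):NW a5@(2,4):N
t=3: a0@(0,0):NE a1@(1,2):SW a2@(4,5):S a3@(3,0):S a4@(3,0):S a5@(1,4):N
t=4: a0@(4,1):NE a1@(2,1):SW a2@(0,5):S a3@(4,0):S a4@(4,0):S a5@(0,4):N
t=5: a0@(0,1):S a1@(3,0):SW a2@(1,5):S a3@(0,0):S a4@(0,0):S a5@(4,4):N

4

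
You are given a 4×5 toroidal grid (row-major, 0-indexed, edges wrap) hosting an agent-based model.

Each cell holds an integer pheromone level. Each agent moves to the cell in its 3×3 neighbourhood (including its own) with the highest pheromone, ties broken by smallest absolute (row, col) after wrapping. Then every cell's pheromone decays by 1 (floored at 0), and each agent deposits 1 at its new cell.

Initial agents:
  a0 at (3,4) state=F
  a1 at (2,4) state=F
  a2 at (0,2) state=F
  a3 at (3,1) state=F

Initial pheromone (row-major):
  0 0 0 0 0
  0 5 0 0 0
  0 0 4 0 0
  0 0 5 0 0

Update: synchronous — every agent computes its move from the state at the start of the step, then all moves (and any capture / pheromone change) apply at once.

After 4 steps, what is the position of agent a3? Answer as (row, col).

(3, 2)

t=1: a0@(0,0) a1@(1,0) a2@(1,1) a3@(3,2) | pheromone: 1 0 0 0 0 / 1 5 0 0 0 / 0 0 3 0 0 / 0 0 5 0 0
t=2: a0@(1,1) a1@(1,1) a2@(1,1) a3@(3,2) | pheromone: 0 0 0 0 0 / 0 7 0 0 0 / 0 0 2 0 0 / 0 0 5 0 0
t=3: a0@(1,1) a1@(1,1) a2@(1,1) a3@(3,2) | pheromone: 0 0 0 0 0 / 0 9 0 0 0 / 0 0 1 0 0 / 0 0 5 0 0
t=4: a0@(1,1) a1@(1,1) a2@(1,1) a3@(3,2) | pheromone: 0 0 0 0 0 / 0 11 0 0 0 / 0 0 0 0 0 / 0 0 5 0 0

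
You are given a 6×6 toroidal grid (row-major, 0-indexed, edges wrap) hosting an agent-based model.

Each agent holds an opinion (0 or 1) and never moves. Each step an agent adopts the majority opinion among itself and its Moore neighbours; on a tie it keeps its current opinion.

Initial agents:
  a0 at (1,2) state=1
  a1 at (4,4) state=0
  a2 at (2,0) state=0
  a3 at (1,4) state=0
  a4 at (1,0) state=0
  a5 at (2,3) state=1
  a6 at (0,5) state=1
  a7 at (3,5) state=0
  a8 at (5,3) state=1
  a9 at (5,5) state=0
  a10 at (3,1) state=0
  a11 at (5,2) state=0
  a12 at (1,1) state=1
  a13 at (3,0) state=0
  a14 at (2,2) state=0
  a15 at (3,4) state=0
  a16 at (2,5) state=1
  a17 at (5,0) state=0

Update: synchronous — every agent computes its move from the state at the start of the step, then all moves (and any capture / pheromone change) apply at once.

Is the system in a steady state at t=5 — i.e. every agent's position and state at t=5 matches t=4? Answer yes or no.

no

t=1: a0@(1,2):1 a1@(4,4):0 a2@(2,0):0 a3@(1,4):1 a4@(1,0):1 a5@(2,3):0 a6@(0,5):0 a7@(3,5):0 a8@(5,3):0 a9@(5,5):0 a10@(3,1):0 a11@(5,2):0 a12@(1,1):0 a13@(3,0):0 a14@(2,2):1 a15@(3,4):0 a16@(2,5):0 a17@(5,0):0
t=2: a0@(1,2):1 a1@(4,4):0 a2@(2,0):0 a3@(1,4):0 a4@(1,0):0 a5@(2,3):1 a6@(0,5):0 a7@(3,5):0 a8@(5,3):0 a9@(5,5):0 a10@(3,1):0 a11@(5,2):0 a12@(1,1):1 a13@(3,0):0 a14@(2,2):0 a15@(3,4):0 a16@(2,5):0 a17@(5,0):0
t=3: a0@(1,2):1 a1@(4,4):0 a2@(2,0):0 a3@(1,4):0 a4@(1,0):0 a5@(2,3):0 a6@(0,5):0 a7@(3,5):0 a8@(5,3):0 a9@(5,5):0 a10@(3,1):0 a11@(5,2):0 a12@(1,1):0 a13@(3,0):0 a14@(2,2):1 a15@(3,4):0 a16@(2,5):0 a17@(5,0):0
t=4: a0@(1,2):1 a1@(4,4):0 a2@(2,0):0 a3@(1,4):0 a4@(1,0):0 a5@(2,3):0 a6@(0,5):0 a7@(3,5):0 a8@(5,3):0 a9@(5,5):0 a10@(3,1):0 a11@(5,2):0 a12@(1,1):0 a13@(3,0):0 a14@(2,2):0 a15@(3,4):0 a16@(2,5):0 a17@(5,0):0
t=5: a0@(1,2):0 a1@(4,4):0 a2@(2,0):0 a3@(1,4):0 a4@(1,0):0 a5@(2,3):0 a6@(0,5):0 a7@(3,5):0 a8@(5,3):0 a9@(5,5):0 a10@(3,1):0 a11@(5,2):0 a12@(1,1):0 a13@(3,0):0 a14@(2,2):0 a15@(3,4):0 a16@(2,5):0 a17@(5,0):0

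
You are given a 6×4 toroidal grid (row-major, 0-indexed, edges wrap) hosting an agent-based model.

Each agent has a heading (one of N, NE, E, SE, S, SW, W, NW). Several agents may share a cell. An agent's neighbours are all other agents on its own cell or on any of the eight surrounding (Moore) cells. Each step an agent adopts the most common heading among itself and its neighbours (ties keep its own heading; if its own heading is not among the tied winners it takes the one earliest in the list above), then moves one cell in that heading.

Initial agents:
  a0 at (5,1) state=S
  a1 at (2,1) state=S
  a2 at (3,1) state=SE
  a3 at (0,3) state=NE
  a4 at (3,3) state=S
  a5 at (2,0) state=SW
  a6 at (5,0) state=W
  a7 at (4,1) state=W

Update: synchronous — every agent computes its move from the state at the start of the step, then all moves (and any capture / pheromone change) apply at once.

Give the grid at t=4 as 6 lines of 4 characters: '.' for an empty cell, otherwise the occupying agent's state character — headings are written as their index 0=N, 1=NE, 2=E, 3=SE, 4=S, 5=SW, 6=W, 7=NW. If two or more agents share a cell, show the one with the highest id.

t=1: a0@(5,0):W a1@(3,1):S a2@(4,2):SE a3@(5,0):NE a4@(4,3):S a5@(3,0):S a6@(5,3):W a7@(4,0):W
t=2: a0@(5,3):W a1@(4,1):S a2@(5,2):S a3@(5,3):W a4@(4,2):W a5@(4,0):S a6@(5,2):W a7@(4,3):W
t=3: a0@(5,2):W a1@(5,1):S a2@(5,1):W a3@(5,2):W a4@(4,1):W a5@(4,3):W a6@(5,1):W a7@(4,2):W
t=4: a0@(5,1):W a1@(5,0):W a2@(5,0):W a3@(5,1):W a4@(4,0):W a5@(4,2):W a6@(5,0):W a7@(4,1):W

....
....
....
....
666.
66..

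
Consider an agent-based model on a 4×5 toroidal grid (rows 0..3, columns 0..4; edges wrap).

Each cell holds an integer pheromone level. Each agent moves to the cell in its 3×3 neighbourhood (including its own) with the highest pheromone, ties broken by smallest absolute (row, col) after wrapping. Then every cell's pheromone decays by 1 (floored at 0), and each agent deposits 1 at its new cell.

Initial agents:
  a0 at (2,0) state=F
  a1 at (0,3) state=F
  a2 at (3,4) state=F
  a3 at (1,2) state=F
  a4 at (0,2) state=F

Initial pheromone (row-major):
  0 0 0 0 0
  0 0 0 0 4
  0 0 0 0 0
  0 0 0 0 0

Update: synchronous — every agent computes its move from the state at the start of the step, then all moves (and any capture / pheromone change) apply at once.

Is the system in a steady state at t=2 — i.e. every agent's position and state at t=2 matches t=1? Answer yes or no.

no

t=1: a0@(1,4) a1@(1,4) a2@(0,0) a3@(0,1) a4@(0,1) | pheromone: 1 2 0 0 0 / 0 0 0 0 5 / 0 0 0 0 0 / 0 0 0 0 0
t=2: a0@(1,4) a1@(1,4) a2@(1,4) a3@(0,1) a4@(0,1) | pheromone: 0 3 0 0 0 / 0 0 0 0 7 / 0 0 0 0 0 / 0 0 0 0 0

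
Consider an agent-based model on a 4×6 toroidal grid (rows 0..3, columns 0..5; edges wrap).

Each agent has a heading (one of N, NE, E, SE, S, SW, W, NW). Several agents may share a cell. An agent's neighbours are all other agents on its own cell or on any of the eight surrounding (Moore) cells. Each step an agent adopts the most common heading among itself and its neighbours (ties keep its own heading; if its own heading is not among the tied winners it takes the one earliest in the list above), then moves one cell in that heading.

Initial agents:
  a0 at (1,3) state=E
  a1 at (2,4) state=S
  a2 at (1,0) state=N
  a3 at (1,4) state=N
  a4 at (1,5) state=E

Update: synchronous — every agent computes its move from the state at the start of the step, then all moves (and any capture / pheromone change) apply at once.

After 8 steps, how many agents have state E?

5

t=1: a0@(1,4):E a1@(2,5):E a2@(0,0):N a3@(1,5):E a4@(0,5):N
t=2: a0@(1,5):E a1@(2,0):E a2@(3,0):N a3@(1,0):E a4@(3,5):N
t=3: a0@(1,0):E a1@(2,1):E a2@(2,0):N a3@(1,1):E a4@(2,5):N
t=4: a0@(1,1):E a1@(2,2):E a2@(2,1):E a3@(1,2):E a4@(1,5):N
t=5: a0@(1,2):E a1@(2,3):E a2@(2,2):E a3@(1,3):E a4@(0,5):N
t=6: a0@(1,3):E a1@(2,4):E a2@(2,3):E a3@(1,4):E a4@(3,5):N
t=7: a0@(1,4):E a1@(2,5):E a2@(2,4):E a3@(1,5):E a4@(2,5):N
t=8: a0@(1,5):E a1@(2,0):E a2@(2,5):E a3@(1,0):E a4@(2,0):E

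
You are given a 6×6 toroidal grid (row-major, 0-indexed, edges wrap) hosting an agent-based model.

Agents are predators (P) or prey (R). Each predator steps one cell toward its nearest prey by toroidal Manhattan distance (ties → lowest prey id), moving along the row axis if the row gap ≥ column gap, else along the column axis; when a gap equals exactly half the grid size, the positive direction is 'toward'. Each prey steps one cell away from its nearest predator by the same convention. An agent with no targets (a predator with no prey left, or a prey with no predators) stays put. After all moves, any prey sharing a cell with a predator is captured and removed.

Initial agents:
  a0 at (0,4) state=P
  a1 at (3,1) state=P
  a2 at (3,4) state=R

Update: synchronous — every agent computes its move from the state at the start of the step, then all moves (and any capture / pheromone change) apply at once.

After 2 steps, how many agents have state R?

t=1: a0@(1,4):P a1@(3,2):P a2@(2,4):R
t=2: a0@(2,4):P a1@(3,3):P a2@(3,4):R

1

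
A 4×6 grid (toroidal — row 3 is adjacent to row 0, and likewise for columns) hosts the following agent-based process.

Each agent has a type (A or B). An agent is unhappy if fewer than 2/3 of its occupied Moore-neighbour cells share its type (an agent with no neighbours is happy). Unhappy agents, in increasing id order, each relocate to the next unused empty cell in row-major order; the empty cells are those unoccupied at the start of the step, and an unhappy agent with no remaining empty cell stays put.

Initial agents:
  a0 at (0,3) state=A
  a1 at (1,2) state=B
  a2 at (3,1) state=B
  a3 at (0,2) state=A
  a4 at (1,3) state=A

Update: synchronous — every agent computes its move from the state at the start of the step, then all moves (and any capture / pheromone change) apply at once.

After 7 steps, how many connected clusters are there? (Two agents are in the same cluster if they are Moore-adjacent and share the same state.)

2

t=1: a0@(0,3):A a1@(0,0):B a2@(0,1):B a3@(0,4):A a4@(1,3):A
t=2: (unchanged — steady state)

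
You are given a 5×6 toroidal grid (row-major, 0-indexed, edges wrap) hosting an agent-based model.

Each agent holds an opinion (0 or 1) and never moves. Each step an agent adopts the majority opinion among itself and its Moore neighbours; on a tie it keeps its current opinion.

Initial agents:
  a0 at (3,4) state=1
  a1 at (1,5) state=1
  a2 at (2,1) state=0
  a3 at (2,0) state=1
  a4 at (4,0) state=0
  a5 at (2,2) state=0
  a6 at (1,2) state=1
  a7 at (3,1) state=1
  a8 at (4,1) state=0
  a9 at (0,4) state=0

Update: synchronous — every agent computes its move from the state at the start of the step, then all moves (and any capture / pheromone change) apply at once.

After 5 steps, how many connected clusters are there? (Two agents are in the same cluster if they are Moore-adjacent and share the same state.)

t=1: a0@(3,4):1 a1@(1,5):1 a2@(2,1):1 a3@(2,0):1 a4@(4,0):0 a5@(2,2):0 a6@(1,2):0 a7@(3,1):0 a8@(4,1):0 a9@(0,4):0
t=2: a0@(3,4):1 a1@(1,5):1 a2@(2,1):0 a3@(2,0):1 a4@(4,0):0 a5@(2,2):0 a6@(1,2):0 a7@(3,1):0 a8@(4,1):0 a9@(0,4):0
t=3: (unchanged — steady state)

4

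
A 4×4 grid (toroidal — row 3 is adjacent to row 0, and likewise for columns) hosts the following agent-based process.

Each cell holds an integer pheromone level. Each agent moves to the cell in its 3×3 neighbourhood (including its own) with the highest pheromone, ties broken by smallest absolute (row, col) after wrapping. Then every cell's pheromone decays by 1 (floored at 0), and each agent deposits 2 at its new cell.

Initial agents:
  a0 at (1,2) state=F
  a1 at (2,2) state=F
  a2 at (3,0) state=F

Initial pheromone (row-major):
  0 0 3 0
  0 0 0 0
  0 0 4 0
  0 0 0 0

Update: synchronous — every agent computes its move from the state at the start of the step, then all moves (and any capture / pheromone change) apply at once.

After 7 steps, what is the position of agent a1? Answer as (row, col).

t=1: a0@(2,2) a1@(2,2) a2@(0,0) | pheromone: 2 0 2 0 / 0 0 0 0 / 0 0 7 0 / 0 0 0 0
t=2: a0@(2,2) a1@(2,2) a2@(0,0) | pheromone: 3 0 1 0 / 0 0 0 0 / 0 0 10 0 / 0 0 0 0
t=3: a0@(2,2) a1@(2,2) a2@(0,0) | pheromone: 4 0 0 0 / 0 0 0 0 / 0 0 13 0 / 0 0 0 0
t=4: a0@(2,2) a1@(2,2) a2@(0,0) | pheromone: 5 0 0 0 / 0 0 0 0 / 0 0 16 0 / 0 0 0 0
t=5: a0@(2,2) a1@(2,2) a2@(0,0) | pheromone: 6 0 0 0 / 0 0 0 0 / 0 0 19 0 / 0 0 0 0
t=6: a0@(2,2) a1@(2,2) a2@(0,0) | pheromone: 7 0 0 0 / 0 0 0 0 / 0 0 22 0 / 0 0 0 0
t=7: a0@(2,2) a1@(2,2) a2@(0,0) | pheromone: 8 0 0 0 / 0 0 0 0 / 0 0 25 0 / 0 0 0 0

(2, 2)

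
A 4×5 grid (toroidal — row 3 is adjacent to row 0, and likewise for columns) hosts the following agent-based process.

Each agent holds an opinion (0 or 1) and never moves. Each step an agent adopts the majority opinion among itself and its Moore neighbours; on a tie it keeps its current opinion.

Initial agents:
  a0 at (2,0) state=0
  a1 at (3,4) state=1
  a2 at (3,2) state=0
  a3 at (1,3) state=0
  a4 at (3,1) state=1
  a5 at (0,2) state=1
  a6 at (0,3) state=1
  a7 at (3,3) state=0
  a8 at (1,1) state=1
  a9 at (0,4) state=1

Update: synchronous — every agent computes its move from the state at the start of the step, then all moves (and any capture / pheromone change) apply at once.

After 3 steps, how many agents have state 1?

10

t=1: a0@(2,0):1 a1@(3,4):1 a2@(3,2):1 a3@(1,3):1 a4@(3,1):1 a5@(0,2):1 a6@(0,3):1 a7@(3,3):1 a8@(1,1):1 a9@(0,4):1
t=2: (unchanged — steady state)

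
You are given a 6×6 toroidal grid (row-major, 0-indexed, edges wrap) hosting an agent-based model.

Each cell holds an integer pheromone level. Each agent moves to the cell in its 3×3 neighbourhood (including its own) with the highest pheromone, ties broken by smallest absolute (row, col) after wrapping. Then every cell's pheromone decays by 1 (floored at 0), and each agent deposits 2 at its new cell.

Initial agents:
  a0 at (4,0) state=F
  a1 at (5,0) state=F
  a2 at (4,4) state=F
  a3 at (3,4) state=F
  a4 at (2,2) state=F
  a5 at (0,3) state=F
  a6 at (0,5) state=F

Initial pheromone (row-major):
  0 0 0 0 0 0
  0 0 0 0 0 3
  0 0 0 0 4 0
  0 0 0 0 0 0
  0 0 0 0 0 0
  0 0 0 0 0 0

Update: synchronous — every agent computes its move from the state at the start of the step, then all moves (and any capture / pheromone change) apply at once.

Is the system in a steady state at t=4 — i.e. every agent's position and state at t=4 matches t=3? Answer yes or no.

no

t=1: a0@(3,0) a1@(0,0) a2@(3,3) a3@(2,4) a4@(1,1) a5@(0,2) a6@(1,5) | pheromone: 2 0 2 0 0 0 / 0 2 0 0 0 4 / 0 0 0 0 5 0 / 2 0 0 2 0 0 / 0 0 0 0 0 0 / 0 0 0 0 0 0
t=2: a0@(3,0) a1@(1,5) a2@(2,4) a3@(2,4) a4@(0,0) a5@(0,2) a6@(2,4) | pheromone: 3 0 3 0 0 0 / 0 1 0 0 0 5 / 0 0 0 0 10 0 / 3 0 0 1 0 0 / 0 0 0 0 0 0 / 0 0 0 0 0 0
t=3: a0@(3,0) a1@(2,4) a2@(2,4) a3@(2,4) a4@(1,5) a5@(0,2) a6@(2,4) | pheromone: 2 0 4 0 0 0 / 0 0 0 0 0 6 / 0 0 0 0 17 0 / 4 0 0 0 0 0 / 0 0 0 0 0 0 / 0 0 0 0 0 0
t=4: a0@(3,0) a1@(2,4) a2@(2,4) a3@(2,4) a4@(2,4) a5@(0,2) a6@(2,4) | pheromone: 1 0 5 0 0 0 / 0 0 0 0 0 5 / 0 0 0 0 26 0 / 5 0 0 0 0 0 / 0 0 0 0 0 0 / 0 0 0 0 0 0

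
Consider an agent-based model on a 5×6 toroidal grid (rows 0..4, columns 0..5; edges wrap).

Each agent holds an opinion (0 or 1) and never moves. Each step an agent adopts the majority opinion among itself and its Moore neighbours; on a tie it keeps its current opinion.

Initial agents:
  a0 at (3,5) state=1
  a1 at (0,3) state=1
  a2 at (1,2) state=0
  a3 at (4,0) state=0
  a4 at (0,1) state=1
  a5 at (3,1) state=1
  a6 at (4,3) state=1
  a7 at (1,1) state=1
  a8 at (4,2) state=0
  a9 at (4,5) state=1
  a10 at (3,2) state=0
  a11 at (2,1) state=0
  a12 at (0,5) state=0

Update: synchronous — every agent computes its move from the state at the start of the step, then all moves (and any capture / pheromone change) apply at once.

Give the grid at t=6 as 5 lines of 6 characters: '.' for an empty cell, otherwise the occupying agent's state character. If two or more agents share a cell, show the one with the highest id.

.1.1.1
.11...
.0....
.00..1
1.11.1

t=1: a0@(3,5):1 a1@(0,3):1 a2@(1,2):1 a3@(4,0):1 a4@(0,1):0 a5@(3,1):0 a6@(4,3):1 a7@(1,1):1 a8@(4,2):1 a9@(4,5):1 a10@(3,2):0 a11@(2,1):0 a12@(0,5):0
t=2: a0@(3,5):1 a1@(0,3):1 a2@(1,2):1 a3@(4,0):1 a4@(0,1):1 a5@(3,1):0 a6@(4,3):1 a7@(1,1):1 a8@(4,2):1 a9@(4,5):1 a10@(3,2):0 a11@(2,1):0 a12@(0,5):1
t=3: (unchanged — steady state)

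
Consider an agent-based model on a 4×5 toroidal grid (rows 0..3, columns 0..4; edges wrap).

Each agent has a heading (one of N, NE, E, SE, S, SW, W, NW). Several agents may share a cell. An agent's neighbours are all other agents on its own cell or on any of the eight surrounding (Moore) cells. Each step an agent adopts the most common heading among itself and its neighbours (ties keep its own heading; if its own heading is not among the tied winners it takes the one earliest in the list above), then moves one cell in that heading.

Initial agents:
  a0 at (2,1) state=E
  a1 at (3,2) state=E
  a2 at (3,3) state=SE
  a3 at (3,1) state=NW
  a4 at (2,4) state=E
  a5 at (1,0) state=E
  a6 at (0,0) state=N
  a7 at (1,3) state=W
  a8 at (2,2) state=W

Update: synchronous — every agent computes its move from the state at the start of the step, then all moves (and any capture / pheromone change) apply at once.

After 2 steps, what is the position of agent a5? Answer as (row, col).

(1, 2)

t=1: a0@(2,2):E a1@(3,3):E a2@(3,4):E a3@(3,2):E a4@(2,0):E a5@(1,1):E a6@(3,0):N a7@(1,2):W a8@(2,1):W
t=2: a0@(2,3):E a1@(3,4):E a2@(3,0):E a3@(3,3):E a4@(2,1):E a5@(1,2):E a6@(3,1):E a7@(1,1):W a8@(2,2):E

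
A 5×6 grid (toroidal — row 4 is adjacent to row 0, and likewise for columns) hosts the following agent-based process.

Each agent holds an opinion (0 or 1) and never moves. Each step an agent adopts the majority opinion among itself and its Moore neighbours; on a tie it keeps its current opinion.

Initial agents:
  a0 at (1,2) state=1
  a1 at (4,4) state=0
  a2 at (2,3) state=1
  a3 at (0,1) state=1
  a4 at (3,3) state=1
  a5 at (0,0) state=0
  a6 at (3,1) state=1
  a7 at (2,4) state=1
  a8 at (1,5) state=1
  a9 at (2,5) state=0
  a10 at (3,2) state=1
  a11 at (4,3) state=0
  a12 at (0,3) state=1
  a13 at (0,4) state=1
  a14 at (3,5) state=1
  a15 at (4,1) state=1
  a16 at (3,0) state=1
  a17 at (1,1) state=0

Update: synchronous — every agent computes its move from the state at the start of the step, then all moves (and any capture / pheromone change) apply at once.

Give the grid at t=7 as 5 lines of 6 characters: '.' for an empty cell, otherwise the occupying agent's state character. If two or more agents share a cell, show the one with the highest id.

11.11.
.11..1
...111
1111.1
.1.11.

t=1: a0@(1,2):1 a1@(4,4):1 a2@(2,3):1 a3@(0,1):1 a4@(3,3):1 a5@(0,0):1 a6@(3,1):1 a7@(2,4):1 a8@(1,5):1 a9@(2,5):1 a10@(3,2):1 a11@(4,3):1 a12@(0,3):1 a13@(0,4):1 a14@(3,5):1 a15@(4,1):1 a16@(3,0):1 a17@(1,1):0
t=2: a0@(1,2):1 a1@(4,4):1 a2@(2,3):1 a3@(0,1):1 a4@(3,3):1 a5@(0,0):1 a6@(3,1):1 a7@(2,4):1 a8@(1,5):1 a9@(2,5):1 a10@(3,2):1 a11@(4,3):1 a12@(0,3):1 a13@(0,4):1 a14@(3,5):1 a15@(4,1):1 a16@(3,0):1 a17@(1,1):1
t=3: (unchanged — steady state)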